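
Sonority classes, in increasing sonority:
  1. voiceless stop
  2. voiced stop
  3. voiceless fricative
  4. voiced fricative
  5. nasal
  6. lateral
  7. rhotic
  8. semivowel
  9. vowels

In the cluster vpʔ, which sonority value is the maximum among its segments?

/v/: voiced fricative = 4.
/p/: voiceless stop = 1.
/ʔ/: voiceless stop = 1.
The maximum is 4.

4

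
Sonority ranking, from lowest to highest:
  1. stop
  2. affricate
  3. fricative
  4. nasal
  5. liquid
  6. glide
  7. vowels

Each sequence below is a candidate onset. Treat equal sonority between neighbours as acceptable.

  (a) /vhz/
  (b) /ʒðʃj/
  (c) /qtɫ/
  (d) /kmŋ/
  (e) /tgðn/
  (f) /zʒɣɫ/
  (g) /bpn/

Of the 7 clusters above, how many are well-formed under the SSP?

(a) 3-3-3 → obeys
(b) 3-3-3-6 → obeys
(c) 1-1-5 → obeys
(d) 1-4-4 → obeys
(e) 1-1-3-4 → obeys
(f) 3-3-3-5 → obeys
(g) 1-1-4 → obeys

7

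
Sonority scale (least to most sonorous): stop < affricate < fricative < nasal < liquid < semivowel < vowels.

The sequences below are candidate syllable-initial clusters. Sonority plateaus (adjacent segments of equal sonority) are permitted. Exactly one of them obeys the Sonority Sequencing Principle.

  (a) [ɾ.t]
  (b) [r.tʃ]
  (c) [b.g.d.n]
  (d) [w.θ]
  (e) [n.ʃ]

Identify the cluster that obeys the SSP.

(a) [ɾ.t]: profile 5-1 — violates.
(b) [r.tʃ]: profile 5-2 — violates.
(c) [b.g.d.n]: profile 1-1-1-4 — obeys.
(d) [w.θ]: profile 6-3 — violates.
(e) [n.ʃ]: profile 4-3 — violates.

c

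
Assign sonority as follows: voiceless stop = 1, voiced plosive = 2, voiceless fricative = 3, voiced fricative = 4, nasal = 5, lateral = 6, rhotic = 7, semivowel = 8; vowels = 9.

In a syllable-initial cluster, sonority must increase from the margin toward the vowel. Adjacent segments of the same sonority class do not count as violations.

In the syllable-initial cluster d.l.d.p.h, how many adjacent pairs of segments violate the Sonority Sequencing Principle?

/d/: voiced plosive = 2.
/l/: lateral = 6.
/d/: voiced plosive = 2.
/p/: voiceless stop = 1.
/h/: voiceless fricative = 3.
/d/→/l/: 2→6 (rises) — ok.
/l/→/d/: 6→2 (does not rise) — violation.
/d/→/p/: 2→1 (does not rise) — violation.
/p/→/h/: 1→3 (rises) — ok.

2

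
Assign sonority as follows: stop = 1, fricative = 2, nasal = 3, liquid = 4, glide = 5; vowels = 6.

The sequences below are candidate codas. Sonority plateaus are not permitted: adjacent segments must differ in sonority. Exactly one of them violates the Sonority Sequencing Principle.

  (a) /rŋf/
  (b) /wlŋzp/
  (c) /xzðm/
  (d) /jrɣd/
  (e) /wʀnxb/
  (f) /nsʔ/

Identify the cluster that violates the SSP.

c

(a) sonority 4-3-2: well-formed.
(b) sonority 5-4-3-2-1: well-formed.
(c) sonority 2-2-2-3: ill-formed.
(d) sonority 5-4-2-1: well-formed.
(e) sonority 5-4-3-2-1: well-formed.
(f) sonority 3-2-1: well-formed.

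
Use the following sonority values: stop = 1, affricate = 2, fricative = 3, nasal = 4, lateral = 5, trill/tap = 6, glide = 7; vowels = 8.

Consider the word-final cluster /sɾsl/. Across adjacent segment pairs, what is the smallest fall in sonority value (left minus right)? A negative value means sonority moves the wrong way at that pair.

/s/ is a fricative (sonority 3).
/ɾ/ is a trill/tap (sonority 6).
/s/ is a fricative (sonority 3).
/l/ is a lateral (sonority 5).
/s/→/ɾ/: change -3.
/ɾ/→/s/: change +3.
/s/→/l/: change -2.
Minimum = -3.

-3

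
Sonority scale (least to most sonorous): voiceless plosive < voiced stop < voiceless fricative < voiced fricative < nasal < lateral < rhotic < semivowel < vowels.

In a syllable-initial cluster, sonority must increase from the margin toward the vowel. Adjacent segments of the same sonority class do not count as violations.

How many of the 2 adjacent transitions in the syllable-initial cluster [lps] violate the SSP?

1

/l/: lateral = 6.
/p/: voiceless plosive = 1.
/s/: voiceless fricative = 3.
/l/→/p/: 6→1 (does not rise) — violation.
/p/→/s/: 1→3 (rises) — ok.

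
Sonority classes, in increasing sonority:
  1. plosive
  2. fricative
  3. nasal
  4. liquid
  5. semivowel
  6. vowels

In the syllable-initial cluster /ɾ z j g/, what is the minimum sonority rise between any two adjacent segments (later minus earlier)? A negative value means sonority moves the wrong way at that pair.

-4

/ɾ/: liquid = 4.
/z/: fricative = 2.
/j/: semivowel = 5.
/g/: plosive = 1.
/ɾ/→/z/: change -2.
/z/→/j/: change +3.
/j/→/g/: change -4.
Minimum = -4.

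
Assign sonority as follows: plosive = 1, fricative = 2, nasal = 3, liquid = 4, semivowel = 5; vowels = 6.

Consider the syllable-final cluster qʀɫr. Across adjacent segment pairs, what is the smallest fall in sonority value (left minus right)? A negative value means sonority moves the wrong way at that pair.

-3

/q/ is a plosive (sonority 1).
/ʀ/ is a liquid (sonority 4).
/ɫ/ is a liquid (sonority 4).
/r/ is a liquid (sonority 4).
/q/→/ʀ/: change -3.
/ʀ/→/ɫ/: change +0.
/ɫ/→/r/: change +0.
Minimum = -3.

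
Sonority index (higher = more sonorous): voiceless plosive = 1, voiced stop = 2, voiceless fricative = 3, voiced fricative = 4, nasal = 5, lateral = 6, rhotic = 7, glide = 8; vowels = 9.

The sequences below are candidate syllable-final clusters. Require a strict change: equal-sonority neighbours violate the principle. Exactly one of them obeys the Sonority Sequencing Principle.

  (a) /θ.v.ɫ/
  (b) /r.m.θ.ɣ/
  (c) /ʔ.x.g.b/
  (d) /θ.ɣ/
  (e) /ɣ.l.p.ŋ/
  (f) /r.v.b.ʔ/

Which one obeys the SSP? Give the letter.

(a) /θ.v.ɫ/: profile 3-4-6 — violates.
(b) /r.m.θ.ɣ/: profile 7-5-3-4 — violates.
(c) /ʔ.x.g.b/: profile 1-3-2-2 — violates.
(d) /θ.ɣ/: profile 3-4 — violates.
(e) /ɣ.l.p.ŋ/: profile 4-6-1-5 — violates.
(f) /r.v.b.ʔ/: profile 7-4-2-1 — obeys.

f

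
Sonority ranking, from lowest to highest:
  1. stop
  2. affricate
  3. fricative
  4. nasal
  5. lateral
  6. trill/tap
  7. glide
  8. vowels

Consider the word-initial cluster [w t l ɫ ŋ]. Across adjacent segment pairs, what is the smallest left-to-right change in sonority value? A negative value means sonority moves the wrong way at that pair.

/w/: glide = 7.
/t/: stop = 1.
/l/: lateral = 5.
/ɫ/: lateral = 5.
/ŋ/: nasal = 4.
/w/→/t/: change -6.
/t/→/l/: change +4.
/l/→/ɫ/: change +0.
/ɫ/→/ŋ/: change -1.
Minimum = -6.

-6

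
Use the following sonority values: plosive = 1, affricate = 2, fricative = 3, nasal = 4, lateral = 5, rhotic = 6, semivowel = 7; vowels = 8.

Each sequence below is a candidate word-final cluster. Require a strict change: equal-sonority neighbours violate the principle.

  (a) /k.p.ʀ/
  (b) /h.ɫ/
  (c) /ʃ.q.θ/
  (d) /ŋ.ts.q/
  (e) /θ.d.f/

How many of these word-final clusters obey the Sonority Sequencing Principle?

1

(a) /k.p.ʀ/: profile 1-1-6 — violates.
(b) /h.ɫ/: profile 3-5 — violates.
(c) /ʃ.q.θ/: profile 3-1-3 — violates.
(d) /ŋ.ts.q/: profile 4-2-1 — obeys.
(e) /θ.d.f/: profile 3-1-3 — violates.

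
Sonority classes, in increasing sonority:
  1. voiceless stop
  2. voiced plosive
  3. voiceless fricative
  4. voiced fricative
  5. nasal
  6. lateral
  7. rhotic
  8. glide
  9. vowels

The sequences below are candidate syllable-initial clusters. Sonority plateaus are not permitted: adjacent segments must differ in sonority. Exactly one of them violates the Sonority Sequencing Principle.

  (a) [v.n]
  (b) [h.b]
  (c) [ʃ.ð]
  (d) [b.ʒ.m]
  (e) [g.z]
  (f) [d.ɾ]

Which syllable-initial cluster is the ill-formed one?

(a) sonority 4-5: well-formed.
(b) sonority 3-2: ill-formed.
(c) sonority 3-4: well-formed.
(d) sonority 2-4-5: well-formed.
(e) sonority 2-4: well-formed.
(f) sonority 2-7: well-formed.

b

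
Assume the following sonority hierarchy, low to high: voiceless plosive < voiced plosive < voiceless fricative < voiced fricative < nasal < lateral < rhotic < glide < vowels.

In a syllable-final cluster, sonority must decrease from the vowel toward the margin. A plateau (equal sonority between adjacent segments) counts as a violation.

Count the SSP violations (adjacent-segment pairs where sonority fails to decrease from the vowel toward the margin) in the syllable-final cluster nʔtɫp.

/n/ — nasal, sonority 5.
/ʔ/ — voiceless plosive, sonority 1.
/t/ — voiceless plosive, sonority 1.
/ɫ/ — lateral, sonority 6.
/p/ — voiceless plosive, sonority 1.
/n/→/ʔ/: 5→1 (falls) — ok.
/ʔ/→/t/: 1→1 (plateau) — violation.
/t/→/ɫ/: 1→6 (does not fall) — violation.
/ɫ/→/p/: 6→1 (falls) — ok.

2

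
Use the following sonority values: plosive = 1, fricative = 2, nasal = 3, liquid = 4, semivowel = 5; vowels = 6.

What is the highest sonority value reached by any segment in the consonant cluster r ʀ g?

/r/ is a liquid (sonority 4).
/ʀ/ is a liquid (sonority 4).
/g/ is a plosive (sonority 1).
The maximum is 4.

4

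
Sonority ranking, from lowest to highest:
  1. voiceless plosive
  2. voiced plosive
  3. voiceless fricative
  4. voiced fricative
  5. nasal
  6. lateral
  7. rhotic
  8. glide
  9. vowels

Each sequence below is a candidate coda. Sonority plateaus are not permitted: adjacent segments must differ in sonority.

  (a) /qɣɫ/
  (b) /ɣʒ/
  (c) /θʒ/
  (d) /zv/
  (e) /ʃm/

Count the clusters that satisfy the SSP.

0

(a) sonority 1-4-6: ill-formed.
(b) sonority 4-4: ill-formed.
(c) sonority 3-4: ill-formed.
(d) sonority 4-4: ill-formed.
(e) sonority 3-5: ill-formed.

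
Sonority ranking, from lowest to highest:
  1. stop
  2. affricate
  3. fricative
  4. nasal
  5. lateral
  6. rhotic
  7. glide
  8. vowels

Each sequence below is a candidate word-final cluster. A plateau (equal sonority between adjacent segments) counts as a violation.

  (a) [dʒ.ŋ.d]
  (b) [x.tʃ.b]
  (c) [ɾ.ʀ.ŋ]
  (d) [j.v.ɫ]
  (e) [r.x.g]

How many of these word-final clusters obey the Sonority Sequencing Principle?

(a) [dʒ.ŋ.d]: profile 2-4-1 — violates.
(b) [x.tʃ.b]: profile 3-2-1 — obeys.
(c) [ɾ.ʀ.ŋ]: profile 6-6-4 — violates.
(d) [j.v.ɫ]: profile 7-3-5 — violates.
(e) [r.x.g]: profile 6-3-1 — obeys.

2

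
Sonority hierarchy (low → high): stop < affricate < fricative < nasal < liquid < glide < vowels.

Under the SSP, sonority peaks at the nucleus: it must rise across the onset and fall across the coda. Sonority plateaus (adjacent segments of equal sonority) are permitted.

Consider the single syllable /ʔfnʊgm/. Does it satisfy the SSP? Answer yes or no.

no

Onset: /ʔ/ is a stop (sonority 1), /f/ is a fricative (sonority 3), /n/ is a nasal (sonority 4); then the nucleus /ʊ/ (sonority 7).
Onset profile 1-3-4-7 — rises to the nucleus.
Coda: /g/ is a stop (sonority 1), /m/ is a nasal (sonority 4).
Coda profile 7-1-4 — does not fall throughout.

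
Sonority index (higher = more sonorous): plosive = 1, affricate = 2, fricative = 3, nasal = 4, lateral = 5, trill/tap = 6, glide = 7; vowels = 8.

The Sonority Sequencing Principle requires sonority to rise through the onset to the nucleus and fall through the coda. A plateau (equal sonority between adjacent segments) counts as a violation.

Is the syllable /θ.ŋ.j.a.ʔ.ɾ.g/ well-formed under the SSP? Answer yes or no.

Onset: /θ/ is a fricative (sonority 3), /ŋ/ is a nasal (sonority 4), /j/ is a glide (sonority 7); then the nucleus /a/ (sonority 8).
Onset profile 3-4-7-8 — rises to the nucleus.
Coda: /ʔ/ is a plosive (sonority 1), /ɾ/ is a trill/tap (sonority 6), /g/ is a plosive (sonority 1).
Coda profile 8-1-6-1 — does not strictly fall throughout.

no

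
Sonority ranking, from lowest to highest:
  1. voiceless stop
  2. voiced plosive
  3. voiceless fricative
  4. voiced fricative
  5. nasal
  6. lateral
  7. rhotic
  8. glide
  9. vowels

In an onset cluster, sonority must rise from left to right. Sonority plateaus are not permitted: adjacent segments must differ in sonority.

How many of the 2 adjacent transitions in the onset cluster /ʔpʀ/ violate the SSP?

/ʔ/ — voiceless stop, sonority 1.
/p/ — voiceless stop, sonority 1.
/ʀ/ — rhotic, sonority 7.
/ʔ/→/p/: 1→1 (plateau) — violation.
/p/→/ʀ/: 1→7 (rises) — ok.

1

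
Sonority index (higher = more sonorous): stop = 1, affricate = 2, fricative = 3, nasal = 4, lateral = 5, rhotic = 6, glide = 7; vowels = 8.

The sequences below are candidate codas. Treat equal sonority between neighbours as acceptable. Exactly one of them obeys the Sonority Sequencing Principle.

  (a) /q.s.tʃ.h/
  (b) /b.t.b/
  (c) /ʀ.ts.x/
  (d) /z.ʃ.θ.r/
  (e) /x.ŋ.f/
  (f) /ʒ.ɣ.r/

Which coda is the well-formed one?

(a) 1-3-2-3 → violates
(b) 1-1-1 → obeys
(c) 6-2-3 → violates
(d) 3-3-3-6 → violates
(e) 3-4-3 → violates
(f) 3-3-6 → violates

b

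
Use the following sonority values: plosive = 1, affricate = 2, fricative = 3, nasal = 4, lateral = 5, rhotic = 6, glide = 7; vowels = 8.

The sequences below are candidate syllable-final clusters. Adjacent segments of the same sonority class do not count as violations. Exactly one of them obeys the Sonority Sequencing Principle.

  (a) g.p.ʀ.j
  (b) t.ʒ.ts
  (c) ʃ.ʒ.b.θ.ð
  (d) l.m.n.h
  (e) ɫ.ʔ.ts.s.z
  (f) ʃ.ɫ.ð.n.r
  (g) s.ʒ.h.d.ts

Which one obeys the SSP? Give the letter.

(a) 1-1-6-7 → violates
(b) 1-3-2 → violates
(c) 3-3-1-3-3 → violates
(d) 5-4-4-3 → obeys
(e) 5-1-2-3-3 → violates
(f) 3-5-3-4-6 → violates
(g) 3-3-3-1-2 → violates

d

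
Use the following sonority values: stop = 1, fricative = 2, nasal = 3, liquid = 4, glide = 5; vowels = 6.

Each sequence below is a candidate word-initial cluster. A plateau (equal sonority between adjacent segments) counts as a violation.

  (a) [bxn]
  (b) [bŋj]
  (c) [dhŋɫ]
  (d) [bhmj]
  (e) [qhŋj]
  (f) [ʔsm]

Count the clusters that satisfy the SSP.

(a) [bxn]: profile 1-2-3 — obeys.
(b) [bŋj]: profile 1-3-5 — obeys.
(c) [dhŋɫ]: profile 1-2-3-4 — obeys.
(d) [bhmj]: profile 1-2-3-5 — obeys.
(e) [qhŋj]: profile 1-2-3-5 — obeys.
(f) [ʔsm]: profile 1-2-3 — obeys.

6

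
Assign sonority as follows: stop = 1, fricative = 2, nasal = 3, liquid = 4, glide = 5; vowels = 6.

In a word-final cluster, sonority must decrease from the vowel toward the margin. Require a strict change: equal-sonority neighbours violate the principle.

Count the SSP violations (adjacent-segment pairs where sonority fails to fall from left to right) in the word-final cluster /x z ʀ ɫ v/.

/x/: fricative = 2.
/z/: fricative = 2.
/ʀ/: liquid = 4.
/ɫ/: liquid = 4.
/v/: fricative = 2.
/x/→/z/: 2→2 (plateau) — violation.
/z/→/ʀ/: 2→4 (does not fall) — violation.
/ʀ/→/ɫ/: 4→4 (plateau) — violation.
/ɫ/→/v/: 4→2 (falls) — ok.

3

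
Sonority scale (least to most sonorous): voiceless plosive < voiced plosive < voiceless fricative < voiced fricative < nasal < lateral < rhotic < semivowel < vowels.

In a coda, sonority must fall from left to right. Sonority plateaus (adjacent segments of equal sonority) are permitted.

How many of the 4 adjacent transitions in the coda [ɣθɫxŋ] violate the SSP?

/ɣ/ is a voiced fricative (sonority 4).
/θ/ is a voiceless fricative (sonority 3).
/ɫ/ is a lateral (sonority 6).
/x/ is a voiceless fricative (sonority 3).
/ŋ/ is a nasal (sonority 5).
/ɣ/→/θ/: 4→3 (falls) — ok.
/θ/→/ɫ/: 3→6 (does not fall) — violation.
/ɫ/→/x/: 6→3 (falls) — ok.
/x/→/ŋ/: 3→5 (does not fall) — violation.

2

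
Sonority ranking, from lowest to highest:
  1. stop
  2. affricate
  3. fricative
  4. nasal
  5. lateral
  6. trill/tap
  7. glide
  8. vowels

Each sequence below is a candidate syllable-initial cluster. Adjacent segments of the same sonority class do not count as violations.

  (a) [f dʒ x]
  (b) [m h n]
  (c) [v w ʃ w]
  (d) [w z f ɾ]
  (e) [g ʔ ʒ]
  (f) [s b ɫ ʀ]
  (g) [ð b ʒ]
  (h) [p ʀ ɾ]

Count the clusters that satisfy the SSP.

2

(a) [f dʒ x]: profile 3-2-3 — violates.
(b) [m h n]: profile 4-3-4 — violates.
(c) [v w ʃ w]: profile 3-7-3-7 — violates.
(d) [w z f ɾ]: profile 7-3-3-6 — violates.
(e) [g ʔ ʒ]: profile 1-1-3 — obeys.
(f) [s b ɫ ʀ]: profile 3-1-5-6 — violates.
(g) [ð b ʒ]: profile 3-1-3 — violates.
(h) [p ʀ ɾ]: profile 1-6-6 — obeys.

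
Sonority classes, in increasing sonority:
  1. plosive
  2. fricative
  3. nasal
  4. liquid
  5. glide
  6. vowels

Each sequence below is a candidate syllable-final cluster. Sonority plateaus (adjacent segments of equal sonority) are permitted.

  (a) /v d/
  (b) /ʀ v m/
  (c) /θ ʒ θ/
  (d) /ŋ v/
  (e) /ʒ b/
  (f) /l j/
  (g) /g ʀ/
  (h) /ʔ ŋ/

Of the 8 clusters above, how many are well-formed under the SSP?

4

(a) /v d/: profile 2-1 — obeys.
(b) /ʀ v m/: profile 4-2-3 — violates.
(c) /θ ʒ θ/: profile 2-2-2 — obeys.
(d) /ŋ v/: profile 3-2 — obeys.
(e) /ʒ b/: profile 2-1 — obeys.
(f) /l j/: profile 4-5 — violates.
(g) /g ʀ/: profile 1-4 — violates.
(h) /ʔ ŋ/: profile 1-3 — violates.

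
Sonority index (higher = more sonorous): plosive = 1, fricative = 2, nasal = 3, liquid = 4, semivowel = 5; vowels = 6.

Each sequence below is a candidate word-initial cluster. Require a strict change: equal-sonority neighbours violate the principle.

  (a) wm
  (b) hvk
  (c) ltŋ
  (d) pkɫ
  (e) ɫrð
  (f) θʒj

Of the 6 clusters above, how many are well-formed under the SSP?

(a) 5-3 → violates
(b) 2-2-1 → violates
(c) 4-1-3 → violates
(d) 1-1-4 → violates
(e) 4-4-2 → violates
(f) 2-2-5 → violates

0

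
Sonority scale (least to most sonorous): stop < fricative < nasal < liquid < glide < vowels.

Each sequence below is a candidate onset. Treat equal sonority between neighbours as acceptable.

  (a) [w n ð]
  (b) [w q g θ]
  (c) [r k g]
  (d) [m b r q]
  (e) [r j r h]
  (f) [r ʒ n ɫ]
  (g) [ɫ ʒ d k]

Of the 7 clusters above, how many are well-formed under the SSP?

(a) sonority 5-3-2: ill-formed.
(b) sonority 5-1-1-2: ill-formed.
(c) sonority 4-1-1: ill-formed.
(d) sonority 3-1-4-1: ill-formed.
(e) sonority 4-5-4-2: ill-formed.
(f) sonority 4-2-3-4: ill-formed.
(g) sonority 4-2-1-1: ill-formed.

0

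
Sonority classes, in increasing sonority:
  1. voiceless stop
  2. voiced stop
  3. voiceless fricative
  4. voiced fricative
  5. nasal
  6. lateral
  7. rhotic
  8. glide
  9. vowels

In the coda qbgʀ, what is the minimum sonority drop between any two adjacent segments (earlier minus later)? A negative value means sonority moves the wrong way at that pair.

/q/ is a voiceless stop (sonority 1).
/b/ is a voiced stop (sonority 2).
/g/ is a voiced stop (sonority 2).
/ʀ/ is a rhotic (sonority 7).
/q/→/b/: change -1.
/b/→/g/: change +0.
/g/→/ʀ/: change -5.
Minimum = -5.

-5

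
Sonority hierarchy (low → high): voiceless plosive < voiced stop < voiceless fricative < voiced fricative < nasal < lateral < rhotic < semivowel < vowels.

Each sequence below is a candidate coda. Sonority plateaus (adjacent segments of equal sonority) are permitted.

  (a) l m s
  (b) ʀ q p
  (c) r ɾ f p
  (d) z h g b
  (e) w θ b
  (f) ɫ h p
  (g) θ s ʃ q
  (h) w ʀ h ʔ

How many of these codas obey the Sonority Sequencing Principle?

(a) 6-5-3 → obeys
(b) 7-1-1 → obeys
(c) 7-7-3-1 → obeys
(d) 4-3-2-2 → obeys
(e) 8-3-2 → obeys
(f) 6-3-1 → obeys
(g) 3-3-3-1 → obeys
(h) 8-7-3-1 → obeys

8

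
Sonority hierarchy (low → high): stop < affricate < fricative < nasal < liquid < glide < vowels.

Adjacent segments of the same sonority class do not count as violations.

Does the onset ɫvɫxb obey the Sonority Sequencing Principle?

/ɫ/ — liquid, sonority 5.
/v/ — fricative, sonority 3.
/ɫ/ — liquid, sonority 5.
/x/ — fricative, sonority 3.
/b/ — stop, sonority 1.
The profile is 5-3-5-3-1. Between /ɫ/ (5) and /v/ (3) sonority does not rise, so the cluster violates the SSP.

no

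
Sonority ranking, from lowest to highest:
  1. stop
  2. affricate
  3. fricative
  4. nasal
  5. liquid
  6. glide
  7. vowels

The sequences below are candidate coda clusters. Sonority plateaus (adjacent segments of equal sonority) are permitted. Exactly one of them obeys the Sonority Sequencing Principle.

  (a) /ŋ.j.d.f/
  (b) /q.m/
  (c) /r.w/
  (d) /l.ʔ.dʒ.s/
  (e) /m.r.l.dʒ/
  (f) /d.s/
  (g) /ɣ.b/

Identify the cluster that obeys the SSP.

g

(a) 4-6-1-3 → violates
(b) 1-4 → violates
(c) 5-6 → violates
(d) 5-1-2-3 → violates
(e) 4-5-5-2 → violates
(f) 1-3 → violates
(g) 3-1 → obeys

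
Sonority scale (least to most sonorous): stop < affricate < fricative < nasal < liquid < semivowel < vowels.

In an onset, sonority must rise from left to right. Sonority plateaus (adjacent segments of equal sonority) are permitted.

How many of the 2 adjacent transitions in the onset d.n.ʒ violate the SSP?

/d/: stop = 1.
/n/: nasal = 4.
/ʒ/: fricative = 3.
/d/→/n/: 1→4 (rises) — ok.
/n/→/ʒ/: 4→3 (does not rise) — violation.

1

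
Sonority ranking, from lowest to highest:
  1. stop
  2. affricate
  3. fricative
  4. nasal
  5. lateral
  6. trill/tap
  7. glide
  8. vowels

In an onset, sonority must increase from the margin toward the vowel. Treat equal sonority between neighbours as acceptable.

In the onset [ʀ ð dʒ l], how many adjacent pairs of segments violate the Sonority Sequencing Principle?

/ʀ/ is a trill/tap (sonority 6).
/ð/ is a fricative (sonority 3).
/dʒ/ is an affricate (sonority 2).
/l/ is a lateral (sonority 5).
/ʀ/→/ð/: 6→3 (does not rise) — violation.
/ð/→/dʒ/: 3→2 (does not rise) — violation.
/dʒ/→/l/: 2→5 (rises) — ok.

2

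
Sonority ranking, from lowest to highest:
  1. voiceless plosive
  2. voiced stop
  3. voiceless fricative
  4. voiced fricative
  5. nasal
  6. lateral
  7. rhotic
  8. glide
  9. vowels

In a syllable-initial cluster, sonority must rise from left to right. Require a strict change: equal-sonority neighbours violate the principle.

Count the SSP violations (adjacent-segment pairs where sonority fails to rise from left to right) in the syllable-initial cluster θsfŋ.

/θ/: voiceless fricative = 3.
/s/: voiceless fricative = 3.
/f/: voiceless fricative = 3.
/ŋ/: nasal = 5.
/θ/→/s/: 3→3 (plateau) — violation.
/s/→/f/: 3→3 (plateau) — violation.
/f/→/ŋ/: 3→5 (rises) — ok.

2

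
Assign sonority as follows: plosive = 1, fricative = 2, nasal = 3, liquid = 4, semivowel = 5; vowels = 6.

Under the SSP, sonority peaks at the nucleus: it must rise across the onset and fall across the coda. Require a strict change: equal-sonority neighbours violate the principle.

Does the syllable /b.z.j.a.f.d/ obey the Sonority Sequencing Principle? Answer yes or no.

Onset: /b/ is a plosive (sonority 1), /z/ is a fricative (sonority 2), /j/ is a semivowel (sonority 5); then the nucleus /a/ (sonority 6).
Onset profile 1-2-5-6 — rises to the nucleus.
Coda: /f/ is a fricative (sonority 2), /d/ is a plosive (sonority 1).
Coda profile 6-2-1 — falls from the nucleus.

yes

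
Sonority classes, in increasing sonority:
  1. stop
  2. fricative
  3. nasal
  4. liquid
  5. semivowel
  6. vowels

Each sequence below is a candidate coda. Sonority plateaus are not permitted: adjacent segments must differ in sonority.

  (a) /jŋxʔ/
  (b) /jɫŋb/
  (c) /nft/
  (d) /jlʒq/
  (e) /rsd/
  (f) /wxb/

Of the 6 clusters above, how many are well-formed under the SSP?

(a) 5-3-2-1 → obeys
(b) 5-4-3-1 → obeys
(c) 3-2-1 → obeys
(d) 5-4-2-1 → obeys
(e) 4-2-1 → obeys
(f) 5-2-1 → obeys

6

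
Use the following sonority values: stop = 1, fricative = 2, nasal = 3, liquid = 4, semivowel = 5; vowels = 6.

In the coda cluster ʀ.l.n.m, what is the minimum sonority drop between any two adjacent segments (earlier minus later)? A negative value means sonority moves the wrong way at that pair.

/ʀ/ is a liquid (sonority 4).
/l/ is a liquid (sonority 4).
/n/ is a nasal (sonority 3).
/m/ is a nasal (sonority 3).
/ʀ/→/l/: change +0.
/l/→/n/: change +1.
/n/→/m/: change +0.
Minimum = 0.

0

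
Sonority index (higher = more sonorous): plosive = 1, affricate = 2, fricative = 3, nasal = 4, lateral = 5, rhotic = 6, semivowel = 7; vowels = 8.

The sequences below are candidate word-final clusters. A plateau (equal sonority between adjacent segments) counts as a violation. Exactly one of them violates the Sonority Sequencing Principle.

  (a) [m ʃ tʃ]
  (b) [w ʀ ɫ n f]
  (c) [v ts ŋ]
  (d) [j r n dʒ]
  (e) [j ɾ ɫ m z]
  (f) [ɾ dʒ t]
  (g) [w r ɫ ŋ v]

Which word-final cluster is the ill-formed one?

(a) [m ʃ tʃ]: profile 4-3-2 — obeys.
(b) [w ʀ ɫ n f]: profile 7-6-5-4-3 — obeys.
(c) [v ts ŋ]: profile 3-2-4 — violates.
(d) [j r n dʒ]: profile 7-6-4-2 — obeys.
(e) [j ɾ ɫ m z]: profile 7-6-5-4-3 — obeys.
(f) [ɾ dʒ t]: profile 6-2-1 — obeys.
(g) [w r ɫ ŋ v]: profile 7-6-5-4-3 — obeys.

c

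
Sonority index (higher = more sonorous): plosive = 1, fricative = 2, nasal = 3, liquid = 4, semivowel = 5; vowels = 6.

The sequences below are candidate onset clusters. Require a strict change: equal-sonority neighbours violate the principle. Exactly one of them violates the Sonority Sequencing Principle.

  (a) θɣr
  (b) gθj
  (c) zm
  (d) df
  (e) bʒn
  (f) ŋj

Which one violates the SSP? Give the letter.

a

(a) 2-2-4 → violates
(b) 1-2-5 → obeys
(c) 2-3 → obeys
(d) 1-2 → obeys
(e) 1-2-3 → obeys
(f) 3-5 → obeys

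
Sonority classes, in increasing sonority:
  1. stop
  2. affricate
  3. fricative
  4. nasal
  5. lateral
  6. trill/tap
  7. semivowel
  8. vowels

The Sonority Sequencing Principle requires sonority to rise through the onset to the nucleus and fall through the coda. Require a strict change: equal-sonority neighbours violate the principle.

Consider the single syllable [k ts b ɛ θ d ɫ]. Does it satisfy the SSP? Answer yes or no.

Onset: /k/ is a stop (sonority 1), /ts/ is an affricate (sonority 2), /b/ is a stop (sonority 1); then the nucleus /ɛ/ (sonority 8).
Onset profile 1-2-1-8 — does not strictly rise throughout.
Coda: /θ/ is a fricative (sonority 3), /d/ is a stop (sonority 1), /ɫ/ is a lateral (sonority 5).
Coda profile 8-3-1-5 — does not strictly fall throughout.

no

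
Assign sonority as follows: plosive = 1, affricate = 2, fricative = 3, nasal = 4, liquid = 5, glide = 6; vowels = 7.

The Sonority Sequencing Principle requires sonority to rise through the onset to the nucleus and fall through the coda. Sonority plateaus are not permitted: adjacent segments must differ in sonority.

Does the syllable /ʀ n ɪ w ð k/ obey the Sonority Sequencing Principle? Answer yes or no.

Onset: /ʀ/ is a liquid (sonority 5), /n/ is a nasal (sonority 4); then the nucleus /ɪ/ (sonority 7).
Onset profile 5-4-7 — does not strictly rise throughout.
Coda: /w/ is a glide (sonority 6), /ð/ is a fricative (sonority 3), /k/ is a plosive (sonority 1).
Coda profile 7-6-3-1 — falls from the nucleus.

no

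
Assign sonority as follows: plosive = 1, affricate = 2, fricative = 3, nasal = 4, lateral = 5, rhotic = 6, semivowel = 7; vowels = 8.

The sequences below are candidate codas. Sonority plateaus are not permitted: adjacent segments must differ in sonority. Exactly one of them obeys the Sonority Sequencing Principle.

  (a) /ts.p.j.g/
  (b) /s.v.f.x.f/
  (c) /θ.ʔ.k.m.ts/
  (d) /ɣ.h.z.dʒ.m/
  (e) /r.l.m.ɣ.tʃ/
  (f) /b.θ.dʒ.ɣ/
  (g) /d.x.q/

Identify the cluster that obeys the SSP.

(a) /ts.p.j.g/: profile 2-1-7-1 — violates.
(b) /s.v.f.x.f/: profile 3-3-3-3-3 — violates.
(c) /θ.ʔ.k.m.ts/: profile 3-1-1-4-2 — violates.
(d) /ɣ.h.z.dʒ.m/: profile 3-3-3-2-4 — violates.
(e) /r.l.m.ɣ.tʃ/: profile 6-5-4-3-2 — obeys.
(f) /b.θ.dʒ.ɣ/: profile 1-3-2-3 — violates.
(g) /d.x.q/: profile 1-3-1 — violates.

e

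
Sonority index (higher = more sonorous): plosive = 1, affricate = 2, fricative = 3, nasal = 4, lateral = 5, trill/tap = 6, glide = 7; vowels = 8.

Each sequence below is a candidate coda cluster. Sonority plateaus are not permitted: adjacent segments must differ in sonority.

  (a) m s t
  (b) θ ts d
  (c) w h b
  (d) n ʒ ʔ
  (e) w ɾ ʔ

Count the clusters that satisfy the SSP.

(a) m s t: profile 4-3-1 — obeys.
(b) θ ts d: profile 3-2-1 — obeys.
(c) w h b: profile 7-3-1 — obeys.
(d) n ʒ ʔ: profile 4-3-1 — obeys.
(e) w ɾ ʔ: profile 7-6-1 — obeys.

5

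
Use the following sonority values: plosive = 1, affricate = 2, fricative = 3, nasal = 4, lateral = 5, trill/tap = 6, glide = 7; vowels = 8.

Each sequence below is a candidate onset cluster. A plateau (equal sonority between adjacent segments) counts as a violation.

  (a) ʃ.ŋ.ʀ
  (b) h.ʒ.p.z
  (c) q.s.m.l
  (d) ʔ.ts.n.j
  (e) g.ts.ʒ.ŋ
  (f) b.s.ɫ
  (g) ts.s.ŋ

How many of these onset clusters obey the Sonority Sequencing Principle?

(a) ʃ.ŋ.ʀ: profile 3-4-6 — obeys.
(b) h.ʒ.p.z: profile 3-3-1-3 — violates.
(c) q.s.m.l: profile 1-3-4-5 — obeys.
(d) ʔ.ts.n.j: profile 1-2-4-7 — obeys.
(e) g.ts.ʒ.ŋ: profile 1-2-3-4 — obeys.
(f) b.s.ɫ: profile 1-3-5 — obeys.
(g) ts.s.ŋ: profile 2-3-4 — obeys.

6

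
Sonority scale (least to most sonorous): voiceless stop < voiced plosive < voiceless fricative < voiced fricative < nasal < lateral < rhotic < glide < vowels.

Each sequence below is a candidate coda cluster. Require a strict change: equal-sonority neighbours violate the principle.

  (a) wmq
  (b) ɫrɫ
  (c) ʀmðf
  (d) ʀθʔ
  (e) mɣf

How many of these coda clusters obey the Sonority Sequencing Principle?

4

(a) sonority 8-5-1: well-formed.
(b) sonority 6-7-6: ill-formed.
(c) sonority 7-5-4-3: well-formed.
(d) sonority 7-3-1: well-formed.
(e) sonority 5-4-3: well-formed.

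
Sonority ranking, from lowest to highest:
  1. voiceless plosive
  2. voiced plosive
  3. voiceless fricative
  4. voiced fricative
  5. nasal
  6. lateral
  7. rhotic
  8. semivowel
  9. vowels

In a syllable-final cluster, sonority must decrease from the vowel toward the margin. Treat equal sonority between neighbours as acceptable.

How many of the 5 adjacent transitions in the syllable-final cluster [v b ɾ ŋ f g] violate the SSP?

1

/v/ — voiced fricative, sonority 4.
/b/ — voiced plosive, sonority 2.
/ɾ/ — rhotic, sonority 7.
/ŋ/ — nasal, sonority 5.
/f/ — voiceless fricative, sonority 3.
/g/ — voiced plosive, sonority 2.
/v/→/b/: 4→2 (falls) — ok.
/b/→/ɾ/: 2→7 (does not fall) — violation.
/ɾ/→/ŋ/: 7→5 (falls) — ok.
/ŋ/→/f/: 5→3 (falls) — ok.
/f/→/g/: 3→2 (falls) — ok.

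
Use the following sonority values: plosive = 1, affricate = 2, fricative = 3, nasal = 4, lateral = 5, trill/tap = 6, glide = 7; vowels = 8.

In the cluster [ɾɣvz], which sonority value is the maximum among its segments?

6

/ɾ/: trill/tap = 6.
/ɣ/: fricative = 3.
/v/: fricative = 3.
/z/: fricative = 3.
The maximum is 6.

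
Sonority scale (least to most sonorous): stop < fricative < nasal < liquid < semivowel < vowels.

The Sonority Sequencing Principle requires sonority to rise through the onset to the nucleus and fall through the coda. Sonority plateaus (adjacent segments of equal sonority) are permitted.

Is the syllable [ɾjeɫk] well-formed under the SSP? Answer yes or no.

yes

Onset: /ɾ/ is a liquid (sonority 4), /j/ is a semivowel (sonority 5); then the nucleus /e/ (sonority 6).
Onset profile 4-5-6 — rises to the nucleus.
Coda: /ɫ/ is a liquid (sonority 4), /k/ is a stop (sonority 1).
Coda profile 6-4-1 — falls from the nucleus.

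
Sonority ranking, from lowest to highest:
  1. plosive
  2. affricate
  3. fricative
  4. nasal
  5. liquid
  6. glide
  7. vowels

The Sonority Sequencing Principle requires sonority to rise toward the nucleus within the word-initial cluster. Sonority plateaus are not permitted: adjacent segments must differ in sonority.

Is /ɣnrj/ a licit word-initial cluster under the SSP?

/ɣ/: fricative = 3.
/n/: nasal = 4.
/r/: liquid = 5.
/j/: glide = 6.
The profile 3-4-5-6 strictly rises, so the word-initial cluster satisfies the SSP.

yes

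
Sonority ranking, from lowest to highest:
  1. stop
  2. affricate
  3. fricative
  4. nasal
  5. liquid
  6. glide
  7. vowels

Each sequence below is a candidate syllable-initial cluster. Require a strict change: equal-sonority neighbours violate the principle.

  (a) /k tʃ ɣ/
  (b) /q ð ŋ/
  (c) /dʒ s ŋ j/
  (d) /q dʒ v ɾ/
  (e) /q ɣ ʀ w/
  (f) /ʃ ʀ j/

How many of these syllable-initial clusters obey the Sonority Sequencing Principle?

(a) /k tʃ ɣ/: profile 1-2-3 — obeys.
(b) /q ð ŋ/: profile 1-3-4 — obeys.
(c) /dʒ s ŋ j/: profile 2-3-4-6 — obeys.
(d) /q dʒ v ɾ/: profile 1-2-3-5 — obeys.
(e) /q ɣ ʀ w/: profile 1-3-5-6 — obeys.
(f) /ʃ ʀ j/: profile 3-5-6 — obeys.

6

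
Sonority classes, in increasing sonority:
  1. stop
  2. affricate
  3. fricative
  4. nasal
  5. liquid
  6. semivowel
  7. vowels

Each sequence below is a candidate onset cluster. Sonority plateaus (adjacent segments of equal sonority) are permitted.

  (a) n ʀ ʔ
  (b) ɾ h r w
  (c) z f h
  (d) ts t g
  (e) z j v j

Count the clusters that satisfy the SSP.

(a) 4-5-1 → violates
(b) 5-3-5-6 → violates
(c) 3-3-3 → obeys
(d) 2-1-1 → violates
(e) 3-6-3-6 → violates

1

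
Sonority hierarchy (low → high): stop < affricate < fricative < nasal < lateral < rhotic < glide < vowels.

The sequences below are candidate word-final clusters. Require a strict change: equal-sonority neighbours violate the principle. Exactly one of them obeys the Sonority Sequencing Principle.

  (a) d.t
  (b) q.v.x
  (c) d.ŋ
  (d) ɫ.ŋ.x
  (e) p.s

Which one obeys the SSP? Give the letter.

(a) sonority 1-1: ill-formed.
(b) sonority 1-3-3: ill-formed.
(c) sonority 1-4: ill-formed.
(d) sonority 5-4-3: well-formed.
(e) sonority 1-3: ill-formed.

d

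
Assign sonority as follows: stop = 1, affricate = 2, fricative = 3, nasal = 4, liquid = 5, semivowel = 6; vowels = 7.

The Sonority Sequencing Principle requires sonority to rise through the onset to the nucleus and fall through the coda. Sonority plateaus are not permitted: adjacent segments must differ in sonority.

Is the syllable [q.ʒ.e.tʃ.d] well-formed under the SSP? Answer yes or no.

yes

Onset: /q/ is a stop (sonority 1), /ʒ/ is a fricative (sonority 3); then the nucleus /e/ (sonority 7).
Onset profile 1-3-7 — rises to the nucleus.
Coda: /tʃ/ is an affricate (sonority 2), /d/ is a stop (sonority 1).
Coda profile 7-2-1 — falls from the nucleus.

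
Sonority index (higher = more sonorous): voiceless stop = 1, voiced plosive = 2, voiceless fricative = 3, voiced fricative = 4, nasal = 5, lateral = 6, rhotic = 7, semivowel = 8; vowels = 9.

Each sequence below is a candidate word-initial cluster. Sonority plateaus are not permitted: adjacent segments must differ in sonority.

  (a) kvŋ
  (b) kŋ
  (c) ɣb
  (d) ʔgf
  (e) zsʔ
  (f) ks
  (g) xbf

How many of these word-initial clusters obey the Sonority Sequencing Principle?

4

(a) 1-4-5 → obeys
(b) 1-5 → obeys
(c) 4-2 → violates
(d) 1-2-3 → obeys
(e) 4-3-1 → violates
(f) 1-3 → obeys
(g) 3-2-3 → violates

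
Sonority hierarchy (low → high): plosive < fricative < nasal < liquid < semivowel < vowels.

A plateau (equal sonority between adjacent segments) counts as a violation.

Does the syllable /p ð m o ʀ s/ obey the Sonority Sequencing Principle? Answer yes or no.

yes

Onset: /p/ is a plosive (sonority 1), /ð/ is a fricative (sonority 2), /m/ is a nasal (sonority 3); then the nucleus /o/ (sonority 6).
Onset profile 1-2-3-6 — rises to the nucleus.
Coda: /ʀ/ is a liquid (sonority 4), /s/ is a fricative (sonority 2).
Coda profile 6-4-2 — falls from the nucleus.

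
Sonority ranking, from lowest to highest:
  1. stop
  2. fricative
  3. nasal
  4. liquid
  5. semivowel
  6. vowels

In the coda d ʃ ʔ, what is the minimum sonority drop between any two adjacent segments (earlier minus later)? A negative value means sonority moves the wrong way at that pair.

/d/: stop = 1.
/ʃ/: fricative = 2.
/ʔ/: stop = 1.
/d/→/ʃ/: change -1.
/ʃ/→/ʔ/: change +1.
Minimum = -1.

-1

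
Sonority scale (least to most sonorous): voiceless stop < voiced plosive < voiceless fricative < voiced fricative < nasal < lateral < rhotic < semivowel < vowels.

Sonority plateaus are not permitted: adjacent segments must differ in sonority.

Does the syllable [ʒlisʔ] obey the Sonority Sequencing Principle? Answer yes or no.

Onset: /ʒ/ is a voiced fricative (sonority 4), /l/ is a lateral (sonority 6); then the nucleus /i/ (sonority 9).
Onset profile 4-6-9 — rises to the nucleus.
Coda: /s/ is a voiceless fricative (sonority 3), /ʔ/ is a voiceless stop (sonority 1).
Coda profile 9-3-1 — falls from the nucleus.

yes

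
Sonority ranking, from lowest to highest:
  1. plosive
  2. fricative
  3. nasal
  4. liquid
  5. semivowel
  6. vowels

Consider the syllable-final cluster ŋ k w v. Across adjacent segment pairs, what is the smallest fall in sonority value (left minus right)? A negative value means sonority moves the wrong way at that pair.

-4

/ŋ/ is a nasal (sonority 3).
/k/ is a plosive (sonority 1).
/w/ is a semivowel (sonority 5).
/v/ is a fricative (sonority 2).
/ŋ/→/k/: change +2.
/k/→/w/: change -4.
/w/→/v/: change +3.
Minimum = -4.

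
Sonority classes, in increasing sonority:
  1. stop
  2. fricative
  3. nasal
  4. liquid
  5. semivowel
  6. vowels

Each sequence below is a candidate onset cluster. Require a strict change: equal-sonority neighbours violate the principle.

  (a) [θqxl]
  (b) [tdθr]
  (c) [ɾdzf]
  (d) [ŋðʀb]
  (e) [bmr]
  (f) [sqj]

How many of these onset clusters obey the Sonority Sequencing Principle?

(a) sonority 2-1-2-4: ill-formed.
(b) sonority 1-1-2-4: ill-formed.
(c) sonority 4-1-2-2: ill-formed.
(d) sonority 3-2-4-1: ill-formed.
(e) sonority 1-3-4: well-formed.
(f) sonority 2-1-5: ill-formed.

1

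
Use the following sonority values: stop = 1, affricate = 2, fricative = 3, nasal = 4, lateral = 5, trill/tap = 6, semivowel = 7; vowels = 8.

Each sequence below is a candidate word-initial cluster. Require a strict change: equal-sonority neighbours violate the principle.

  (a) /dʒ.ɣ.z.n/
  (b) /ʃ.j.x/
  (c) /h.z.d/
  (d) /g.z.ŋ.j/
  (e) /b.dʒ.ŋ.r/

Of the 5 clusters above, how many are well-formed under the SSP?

(a) 2-3-3-4 → violates
(b) 3-7-3 → violates
(c) 3-3-1 → violates
(d) 1-3-4-7 → obeys
(e) 1-2-4-6 → obeys

2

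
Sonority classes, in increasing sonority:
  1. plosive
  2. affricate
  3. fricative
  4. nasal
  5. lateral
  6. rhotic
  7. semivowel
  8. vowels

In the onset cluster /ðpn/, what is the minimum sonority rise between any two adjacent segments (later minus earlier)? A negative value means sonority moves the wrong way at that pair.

-2

/ð/ — fricative, sonority 3.
/p/ — plosive, sonority 1.
/n/ — nasal, sonority 4.
/ð/→/p/: change -2.
/p/→/n/: change +3.
Minimum = -2.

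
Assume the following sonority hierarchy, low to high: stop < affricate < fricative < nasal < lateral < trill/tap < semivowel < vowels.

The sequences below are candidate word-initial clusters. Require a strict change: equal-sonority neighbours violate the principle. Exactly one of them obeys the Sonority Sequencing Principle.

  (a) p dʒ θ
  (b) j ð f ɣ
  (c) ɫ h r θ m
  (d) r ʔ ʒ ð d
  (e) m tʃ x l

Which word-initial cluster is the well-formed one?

a

(a) sonority 1-2-3: well-formed.
(b) sonority 7-3-3-3: ill-formed.
(c) sonority 5-3-6-3-4: ill-formed.
(d) sonority 6-1-3-3-1: ill-formed.
(e) sonority 4-2-3-5: ill-formed.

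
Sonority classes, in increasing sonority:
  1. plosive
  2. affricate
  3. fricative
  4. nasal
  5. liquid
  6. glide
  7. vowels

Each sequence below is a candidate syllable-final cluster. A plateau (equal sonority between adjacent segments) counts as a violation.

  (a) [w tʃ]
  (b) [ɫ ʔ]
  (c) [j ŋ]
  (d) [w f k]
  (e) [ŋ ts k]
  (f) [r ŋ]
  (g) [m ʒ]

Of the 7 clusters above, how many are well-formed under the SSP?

(a) 6-2 → obeys
(b) 5-1 → obeys
(c) 6-4 → obeys
(d) 6-3-1 → obeys
(e) 4-2-1 → obeys
(f) 5-4 → obeys
(g) 4-3 → obeys

7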